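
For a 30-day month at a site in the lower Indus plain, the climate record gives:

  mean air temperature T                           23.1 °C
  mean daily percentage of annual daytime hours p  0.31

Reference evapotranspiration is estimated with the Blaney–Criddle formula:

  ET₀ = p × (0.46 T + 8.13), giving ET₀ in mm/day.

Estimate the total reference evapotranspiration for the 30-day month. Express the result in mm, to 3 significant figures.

ET₀ = 0.31 × (0.46 × 23.1 + 8.13) = 0.31 × 18.756 = 5.8144 mm/d
Monthly total = 5.8144 × 30 = 174.432 mm

174 mm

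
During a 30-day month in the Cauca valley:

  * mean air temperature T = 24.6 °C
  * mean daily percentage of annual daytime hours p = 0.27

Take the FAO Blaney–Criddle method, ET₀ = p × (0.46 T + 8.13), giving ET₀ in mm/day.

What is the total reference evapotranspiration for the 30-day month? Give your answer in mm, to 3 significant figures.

158 mm

ET₀ = 0.27 × (0.46 × 24.6 + 8.13) = 0.27 × 19.446 = 5.2504 mm/d
Monthly total = 5.2504 × 30 = 157.512 mm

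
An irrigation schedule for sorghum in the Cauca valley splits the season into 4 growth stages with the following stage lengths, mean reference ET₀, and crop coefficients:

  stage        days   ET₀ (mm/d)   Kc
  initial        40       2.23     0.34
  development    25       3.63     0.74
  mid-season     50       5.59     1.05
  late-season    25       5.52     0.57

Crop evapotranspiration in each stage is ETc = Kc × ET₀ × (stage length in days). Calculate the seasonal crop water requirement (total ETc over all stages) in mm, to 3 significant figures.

initial: 0.34 × 2.23 × 40 = 30.33 mm
development: 0.74 × 3.63 × 25 = 67.16 mm
mid-season: 1.05 × 5.59 × 50 = 293.48 mm
late-season: 0.57 × 5.52 × 25 = 78.66 mm
Seasonal total = 469.63 mm

470 mm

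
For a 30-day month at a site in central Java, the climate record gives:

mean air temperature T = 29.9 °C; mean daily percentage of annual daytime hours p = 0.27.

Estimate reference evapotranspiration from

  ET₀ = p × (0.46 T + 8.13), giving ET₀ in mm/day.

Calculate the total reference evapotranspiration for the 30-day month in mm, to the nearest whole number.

ET₀ = 0.27 × (0.46 × 29.9 + 8.13) = 0.27 × 21.884 = 5.9087 mm/d
Monthly total = 5.9087 × 30 = 177.261 mm

177 mm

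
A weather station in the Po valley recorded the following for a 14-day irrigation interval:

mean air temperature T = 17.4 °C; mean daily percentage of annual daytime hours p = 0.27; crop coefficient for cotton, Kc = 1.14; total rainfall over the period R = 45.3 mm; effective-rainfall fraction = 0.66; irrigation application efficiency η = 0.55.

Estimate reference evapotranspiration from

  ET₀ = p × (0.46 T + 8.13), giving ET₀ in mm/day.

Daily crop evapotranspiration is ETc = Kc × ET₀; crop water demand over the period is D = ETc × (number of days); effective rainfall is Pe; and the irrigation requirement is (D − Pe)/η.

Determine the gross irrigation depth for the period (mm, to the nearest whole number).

72 mm

ET₀ = 0.27 × (0.46 × 17.4 + 8.13) = 0.27 × 16.134 = 4.3562 mm/d
ETc = Kc × ET₀ = 1.14 × 4.3562 = 4.9661 mm/d
Crop demand D = ETc × 14 d = 4.9661 × 14 = 69.525 mm
Pe = 0.66 × 45.3 = 29.898 mm
D − Pe = 69.525 − 29.898 = 39.627 mm
Gross irrigation = 39.627 / 0.55 = 72.049 mm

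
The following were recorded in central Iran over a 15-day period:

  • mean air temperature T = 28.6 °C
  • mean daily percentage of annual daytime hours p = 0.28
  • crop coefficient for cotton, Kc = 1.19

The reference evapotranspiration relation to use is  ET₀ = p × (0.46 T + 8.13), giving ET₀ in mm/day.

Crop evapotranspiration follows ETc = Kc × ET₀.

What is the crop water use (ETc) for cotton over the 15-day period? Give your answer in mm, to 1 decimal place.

106.4 mm

ET₀ = 0.28 × (0.46 × 28.6 + 8.13) = 0.28 × 21.286 = 5.9601 mm/d
ETc = Kc × ET₀ = 1.19 × 5.9601 = 7.0925 mm/d
Over 15 days: 7.0925 × 15 = 106.388 mm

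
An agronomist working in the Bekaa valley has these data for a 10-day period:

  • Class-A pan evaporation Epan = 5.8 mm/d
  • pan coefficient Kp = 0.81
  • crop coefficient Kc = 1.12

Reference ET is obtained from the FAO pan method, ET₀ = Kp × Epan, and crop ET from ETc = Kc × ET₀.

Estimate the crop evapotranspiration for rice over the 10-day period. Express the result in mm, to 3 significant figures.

52.6 mm

ET₀ = 0.81 × 5.8 = 4.6980 mm/d
ETc = Kc × ET₀ = 1.12 × 4.6980 = 5.2618 mm/d
Over 10 days: 5.2618 × 10 = 52.618 mm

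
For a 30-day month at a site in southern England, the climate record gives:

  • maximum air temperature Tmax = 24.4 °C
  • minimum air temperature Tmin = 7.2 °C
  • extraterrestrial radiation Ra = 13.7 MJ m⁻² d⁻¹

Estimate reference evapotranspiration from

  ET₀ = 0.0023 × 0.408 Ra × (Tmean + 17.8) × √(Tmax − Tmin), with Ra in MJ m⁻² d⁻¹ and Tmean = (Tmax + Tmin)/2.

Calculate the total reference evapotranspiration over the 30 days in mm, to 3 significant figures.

53.7 mm

Tmean = (24.4 + 7.2)/2 = 15.80 °C
0.408 Ra = 0.408 × 13.7 = 5.5896 mm/d equivalent
ET₀ = 0.0023 × 5.5896 × (15.80 + 17.8) × √17.2 = 0.0023 × 5.5896 × 33.60 × 4.1473 = 1.7915 mm/d
Over 30 days: 1.7915 × 30 = 53.745 mm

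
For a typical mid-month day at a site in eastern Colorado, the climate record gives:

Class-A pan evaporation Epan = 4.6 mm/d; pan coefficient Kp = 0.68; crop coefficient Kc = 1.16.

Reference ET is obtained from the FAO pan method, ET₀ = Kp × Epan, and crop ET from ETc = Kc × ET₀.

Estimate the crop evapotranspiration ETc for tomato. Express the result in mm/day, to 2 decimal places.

3.63 mm/day

ET₀ = 0.68 × 4.6 = 3.1280 mm/d
ETc = Kc × ET₀ = 1.16 × 3.1280 = 3.6285 mm/d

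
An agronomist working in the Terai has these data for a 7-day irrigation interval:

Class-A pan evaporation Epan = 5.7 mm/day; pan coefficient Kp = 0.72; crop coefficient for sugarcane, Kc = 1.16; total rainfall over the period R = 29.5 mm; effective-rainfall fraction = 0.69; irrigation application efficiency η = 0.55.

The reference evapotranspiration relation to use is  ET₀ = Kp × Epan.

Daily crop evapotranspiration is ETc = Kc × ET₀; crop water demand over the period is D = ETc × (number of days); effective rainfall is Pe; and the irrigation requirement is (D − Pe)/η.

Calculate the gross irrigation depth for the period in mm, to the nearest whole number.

24 mm

ET₀ = 0.72 × 5.7 = 4.1040 mm/d
ETc = Kc × ET₀ = 1.16 × 4.1040 = 4.7606 mm/d
Crop demand D = ETc × 7 d = 4.7606 × 7 = 33.324 mm
Pe = 0.69 × 29.5 = 20.355 mm
D − Pe = 33.324 − 20.355 = 12.969 mm
Gross irrigation = 12.969 / 0.55 = 23.580 mm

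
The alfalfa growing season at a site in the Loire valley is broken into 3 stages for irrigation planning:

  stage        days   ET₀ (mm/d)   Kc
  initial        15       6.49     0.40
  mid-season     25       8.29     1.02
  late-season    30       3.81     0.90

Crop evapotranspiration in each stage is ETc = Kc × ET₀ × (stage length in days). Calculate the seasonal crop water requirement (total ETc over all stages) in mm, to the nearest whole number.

initial: 0.40 × 6.49 × 15 = 38.94 mm
mid-season: 1.02 × 8.29 × 25 = 211.40 mm
late-season: 0.90 × 3.81 × 30 = 102.87 mm
Seasonal total = 353.21 mm

353 mm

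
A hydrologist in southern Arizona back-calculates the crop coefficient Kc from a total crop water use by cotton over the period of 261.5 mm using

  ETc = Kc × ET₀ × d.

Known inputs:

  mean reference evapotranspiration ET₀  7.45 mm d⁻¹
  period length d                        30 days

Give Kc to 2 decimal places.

1.17

ETc = Kc × ET₀ × d  ⇒  Kc = ETc / (ET₀ × d)
Kc = 261.5 / (7.45 × 30) = 261.5 / 223.50 = 1.1700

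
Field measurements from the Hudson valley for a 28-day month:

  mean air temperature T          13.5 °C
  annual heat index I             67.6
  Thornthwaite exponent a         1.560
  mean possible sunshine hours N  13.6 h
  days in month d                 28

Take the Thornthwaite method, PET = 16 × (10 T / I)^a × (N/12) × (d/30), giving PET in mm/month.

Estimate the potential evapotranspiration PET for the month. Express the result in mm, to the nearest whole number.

10T/I = 10 × 13.5 / 67.6 = 1.9970
(10T/I)^a = 1.9970^1.560 = 2.9416
Uncorrected PET = 16 × 2.9416 = 47.066 mm
Correction = (N/12)(d/30) = (13.6/12)(28/30) = 1.0578
PET = 47.066 × 1.0578 = 49.786 mm/month

50 mm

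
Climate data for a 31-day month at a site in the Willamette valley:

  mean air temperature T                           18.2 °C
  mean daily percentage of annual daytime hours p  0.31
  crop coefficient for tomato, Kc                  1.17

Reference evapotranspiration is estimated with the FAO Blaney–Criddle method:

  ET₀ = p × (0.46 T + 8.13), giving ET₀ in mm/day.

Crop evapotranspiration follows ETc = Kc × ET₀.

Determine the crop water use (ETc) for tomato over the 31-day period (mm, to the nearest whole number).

ET₀ = 0.31 × (0.46 × 18.2 + 8.13) = 0.31 × 16.502 = 5.1156 mm/d
ETc = Kc × ET₀ = 1.17 × 5.1156 = 5.9853 mm/d
Over 31 days: 5.9853 × 31 = 185.544 mm

186 mm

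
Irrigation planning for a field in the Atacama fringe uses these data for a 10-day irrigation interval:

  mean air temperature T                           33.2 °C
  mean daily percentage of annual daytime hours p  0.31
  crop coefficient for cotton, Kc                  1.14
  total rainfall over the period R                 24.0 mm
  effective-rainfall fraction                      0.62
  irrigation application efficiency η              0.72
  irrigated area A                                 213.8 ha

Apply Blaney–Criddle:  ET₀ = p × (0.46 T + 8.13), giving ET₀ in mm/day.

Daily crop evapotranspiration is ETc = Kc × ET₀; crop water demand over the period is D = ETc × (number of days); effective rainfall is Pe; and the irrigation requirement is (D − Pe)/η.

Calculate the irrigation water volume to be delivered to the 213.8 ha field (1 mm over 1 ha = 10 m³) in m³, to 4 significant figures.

201400 m³

ET₀ = 0.31 × (0.46 × 33.2 + 8.13) = 0.31 × 23.402 = 7.2546 mm/d
ETc = Kc × ET₀ = 1.14 × 7.2546 = 8.2702 mm/d
Crop demand D = ETc × 10 d = 8.2702 × 10 = 82.702 mm
Pe = 0.62 × 24.0 = 14.880 mm
D − Pe = 82.702 − 14.880 = 67.822 mm
Gross irrigation = 67.822 / 0.72 = 94.197 mm
Volume = 94.197 mm × 213.8 ha × 10 = 201393.2 m³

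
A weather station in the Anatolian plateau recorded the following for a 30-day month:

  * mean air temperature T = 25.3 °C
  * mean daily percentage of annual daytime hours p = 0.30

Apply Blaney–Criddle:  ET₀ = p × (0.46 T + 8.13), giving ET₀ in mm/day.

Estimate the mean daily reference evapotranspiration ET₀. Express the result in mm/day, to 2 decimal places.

ET₀ = 0.30 × (0.46 × 25.3 + 8.13) = 0.30 × 19.768 = 5.9304 mm/d

5.93 mm/day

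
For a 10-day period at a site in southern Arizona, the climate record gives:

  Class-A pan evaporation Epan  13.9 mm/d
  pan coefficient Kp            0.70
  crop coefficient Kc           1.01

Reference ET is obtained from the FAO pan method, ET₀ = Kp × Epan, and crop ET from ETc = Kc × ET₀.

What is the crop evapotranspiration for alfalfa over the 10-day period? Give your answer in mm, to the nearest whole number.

ET₀ = 0.70 × 13.9 = 9.7300 mm/d
ETc = Kc × ET₀ = 1.01 × 9.7300 = 9.8273 mm/d
Over 10 days: 9.8273 × 10 = 98.273 mm

98 mm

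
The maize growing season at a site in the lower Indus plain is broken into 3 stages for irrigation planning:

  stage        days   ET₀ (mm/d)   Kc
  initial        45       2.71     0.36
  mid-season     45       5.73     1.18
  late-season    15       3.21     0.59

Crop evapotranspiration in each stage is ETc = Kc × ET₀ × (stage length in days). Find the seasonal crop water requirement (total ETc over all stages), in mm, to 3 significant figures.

initial: 0.36 × 2.71 × 45 = 43.90 mm
mid-season: 1.18 × 5.73 × 45 = 304.26 mm
late-season: 0.59 × 3.21 × 15 = 28.41 mm
Seasonal total = 376.57 mm

377 mm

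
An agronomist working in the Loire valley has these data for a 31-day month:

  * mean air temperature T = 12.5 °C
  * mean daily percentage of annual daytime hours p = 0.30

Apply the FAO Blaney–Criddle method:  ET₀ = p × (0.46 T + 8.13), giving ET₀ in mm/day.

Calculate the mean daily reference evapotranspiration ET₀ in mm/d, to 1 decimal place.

ET₀ = 0.30 × (0.46 × 12.5 + 8.13) = 0.30 × 13.880 = 4.1640 mm/d

4.2 mm/d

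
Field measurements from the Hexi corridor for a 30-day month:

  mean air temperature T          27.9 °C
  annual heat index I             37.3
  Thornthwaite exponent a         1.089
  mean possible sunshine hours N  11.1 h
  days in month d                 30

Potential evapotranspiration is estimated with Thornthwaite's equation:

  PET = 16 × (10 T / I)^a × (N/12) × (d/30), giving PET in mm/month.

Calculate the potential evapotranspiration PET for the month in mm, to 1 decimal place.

10T/I = 10 × 27.9 / 37.3 = 7.4799
(10T/I)^a = 7.4799^1.089 = 8.9469
Uncorrected PET = 16 × 8.9469 = 143.150 mm
Correction = (N/12)(d/30) = (11.1/12)(30/30) = 0.9250
PET = 143.150 × 0.9250 = 132.414 mm/month

132.4 mm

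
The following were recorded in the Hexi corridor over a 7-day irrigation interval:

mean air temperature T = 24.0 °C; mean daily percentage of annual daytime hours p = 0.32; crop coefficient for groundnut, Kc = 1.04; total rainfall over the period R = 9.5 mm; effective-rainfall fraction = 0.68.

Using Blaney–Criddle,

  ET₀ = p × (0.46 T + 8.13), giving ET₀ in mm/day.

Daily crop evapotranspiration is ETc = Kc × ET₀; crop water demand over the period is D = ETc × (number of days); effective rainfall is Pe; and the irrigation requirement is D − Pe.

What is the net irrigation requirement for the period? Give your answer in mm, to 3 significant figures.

ET₀ = 0.32 × (0.46 × 24.0 + 8.13) = 0.32 × 19.170 = 6.1344 mm/d
ETc = Kc × ET₀ = 1.04 × 6.1344 = 6.3798 mm/d
Crop demand D = ETc × 7 d = 6.3798 × 7 = 44.659 mm
Pe = 0.68 × 9.5 = 6.460 mm
D − Pe = 44.659 − 6.460 = 38.199 mm

38.2 mm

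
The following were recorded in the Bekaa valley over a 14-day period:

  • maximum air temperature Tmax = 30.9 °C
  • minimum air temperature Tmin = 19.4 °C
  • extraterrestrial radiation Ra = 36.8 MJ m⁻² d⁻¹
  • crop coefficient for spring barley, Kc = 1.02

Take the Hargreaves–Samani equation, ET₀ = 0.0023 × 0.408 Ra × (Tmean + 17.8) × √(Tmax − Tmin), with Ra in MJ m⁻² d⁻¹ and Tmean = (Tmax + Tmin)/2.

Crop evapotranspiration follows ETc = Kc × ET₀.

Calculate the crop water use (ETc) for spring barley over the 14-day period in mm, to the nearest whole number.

72 mm

Tmean = (30.9 + 19.4)/2 = 25.15 °C
0.408 Ra = 0.408 × 36.8 = 15.0144 mm/d equivalent
ET₀ = 0.0023 × 15.0144 × (25.15 + 17.8) × √11.5 = 0.0023 × 15.0144 × 42.95 × 3.3912 = 5.0298 mm/d
ETc = Kc × ET₀ = 1.02 × 5.0298 = 5.1304 mm/d
Over 14 days: 5.1304 × 14 = 71.826 mm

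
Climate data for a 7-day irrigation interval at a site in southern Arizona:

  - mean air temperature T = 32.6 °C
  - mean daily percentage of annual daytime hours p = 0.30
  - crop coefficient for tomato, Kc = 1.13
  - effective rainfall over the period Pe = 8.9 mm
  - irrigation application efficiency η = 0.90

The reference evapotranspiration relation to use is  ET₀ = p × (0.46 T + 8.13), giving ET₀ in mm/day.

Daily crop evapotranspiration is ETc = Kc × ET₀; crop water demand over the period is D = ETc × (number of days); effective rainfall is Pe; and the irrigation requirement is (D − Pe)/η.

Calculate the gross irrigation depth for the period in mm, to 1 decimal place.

ET₀ = 0.30 × (0.46 × 32.6 + 8.13) = 0.30 × 23.126 = 6.9378 mm/d
ETc = Kc × ET₀ = 1.13 × 6.9378 = 7.8397 mm/d
Crop demand D = ETc × 7 d = 7.8397 × 7 = 54.878 mm
D − Pe = 54.878 − 8.9 = 45.978 mm
Gross irrigation = 45.978 / 0.90 = 51.087 mm

51.1 mm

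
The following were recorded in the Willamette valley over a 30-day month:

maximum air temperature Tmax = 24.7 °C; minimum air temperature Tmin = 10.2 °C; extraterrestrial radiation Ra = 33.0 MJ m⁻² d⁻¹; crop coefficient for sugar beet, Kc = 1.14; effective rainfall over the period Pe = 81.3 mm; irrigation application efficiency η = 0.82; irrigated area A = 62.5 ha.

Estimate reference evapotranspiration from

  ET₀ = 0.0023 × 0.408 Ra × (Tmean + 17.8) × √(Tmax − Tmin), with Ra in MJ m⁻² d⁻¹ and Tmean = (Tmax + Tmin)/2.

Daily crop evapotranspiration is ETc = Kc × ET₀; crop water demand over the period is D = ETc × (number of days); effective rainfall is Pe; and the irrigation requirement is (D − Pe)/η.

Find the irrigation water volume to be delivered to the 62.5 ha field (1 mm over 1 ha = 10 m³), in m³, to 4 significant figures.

Tmean = (24.7 + 10.2)/2 = 17.45 °C
0.408 Ra = 0.408 × 33.0 = 13.4640 mm/d equivalent
ET₀ = 0.0023 × 13.4640 × (17.45 + 17.8) × √14.5 = 0.0023 × 13.4640 × 35.25 × 3.8079 = 4.1567 mm/d
ETc = Kc × ET₀ = 1.14 × 4.1567 = 4.7386 mm/d
Crop demand D = ETc × 30 d = 4.7386 × 30 = 142.158 mm
D − Pe = 142.158 − 81.3 = 60.858 mm
Gross irrigation = 60.858 / 0.82 = 74.217 mm
Volume = 74.217 mm × 62.5 ha × 10 = 46385.6 m³

46390 m³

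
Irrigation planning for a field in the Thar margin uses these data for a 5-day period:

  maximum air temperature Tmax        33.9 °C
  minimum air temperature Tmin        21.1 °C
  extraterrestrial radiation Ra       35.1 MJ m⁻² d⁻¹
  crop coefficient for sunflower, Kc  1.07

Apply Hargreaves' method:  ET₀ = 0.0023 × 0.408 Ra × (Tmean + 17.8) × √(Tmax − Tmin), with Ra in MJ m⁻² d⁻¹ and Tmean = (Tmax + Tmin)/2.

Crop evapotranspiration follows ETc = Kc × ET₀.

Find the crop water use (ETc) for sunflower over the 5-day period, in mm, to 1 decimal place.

Tmean = (33.9 + 21.1)/2 = 27.50 °C
0.408 Ra = 0.408 × 35.1 = 14.3208 mm/d equivalent
ET₀ = 0.0023 × 14.3208 × (27.50 + 17.8) × √12.8 = 0.0023 × 14.3208 × 45.30 × 3.5777 = 5.3382 mm/d
ETc = Kc × ET₀ = 1.07 × 5.3382 = 5.7119 mm/d
Over 5 days: 5.7119 × 5 = 28.560 mm

28.6 mm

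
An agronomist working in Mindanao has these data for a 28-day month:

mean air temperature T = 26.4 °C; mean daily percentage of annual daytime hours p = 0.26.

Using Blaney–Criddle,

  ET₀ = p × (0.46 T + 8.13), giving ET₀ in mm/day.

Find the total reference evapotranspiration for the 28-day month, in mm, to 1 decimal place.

ET₀ = 0.26 × (0.46 × 26.4 + 8.13) = 0.26 × 20.274 = 5.2712 mm/d
Monthly total = 5.2712 × 28 = 147.594 mm

147.6 mm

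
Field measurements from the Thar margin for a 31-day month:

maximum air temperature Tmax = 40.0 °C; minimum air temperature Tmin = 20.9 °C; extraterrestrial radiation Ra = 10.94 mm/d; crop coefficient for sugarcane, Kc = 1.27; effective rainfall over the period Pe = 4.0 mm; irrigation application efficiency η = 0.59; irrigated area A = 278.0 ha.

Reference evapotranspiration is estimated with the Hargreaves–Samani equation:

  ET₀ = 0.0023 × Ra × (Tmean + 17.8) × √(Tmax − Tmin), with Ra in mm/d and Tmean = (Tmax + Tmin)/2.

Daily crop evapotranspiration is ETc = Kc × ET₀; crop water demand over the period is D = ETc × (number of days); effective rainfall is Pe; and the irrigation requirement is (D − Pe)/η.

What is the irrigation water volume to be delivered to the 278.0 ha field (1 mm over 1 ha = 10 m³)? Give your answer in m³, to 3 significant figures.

965000 m³

Tmean = (40.0 + 20.9)/2 = 30.45 °C
ET₀ = 0.0023 × 10.94 × (30.45 + 17.8) × √19.1 = 0.0023 × 10.94 × 48.25 × 4.3704 = 5.3060 mm/d
ETc = Kc × ET₀ = 1.27 × 5.3060 = 6.7386 mm/d
Crop demand D = ETc × 31 d = 6.7386 × 31 = 208.897 mm
D − Pe = 208.897 − 4.0 = 204.897 mm
Gross irrigation = 204.897 / 0.59 = 347.283 mm
Volume = 347.283 mm × 278.0 ha × 10 = 965446.7 m³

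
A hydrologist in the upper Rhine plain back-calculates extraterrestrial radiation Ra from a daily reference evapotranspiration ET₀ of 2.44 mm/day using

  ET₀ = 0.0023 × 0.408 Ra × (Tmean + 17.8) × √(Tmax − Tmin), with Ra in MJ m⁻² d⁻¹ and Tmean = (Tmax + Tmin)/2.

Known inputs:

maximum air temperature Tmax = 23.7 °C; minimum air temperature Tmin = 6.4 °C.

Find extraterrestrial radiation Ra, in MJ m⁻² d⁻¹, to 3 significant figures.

19.0 MJ m⁻² d⁻¹

Tmean = (23.7+6.4)/2 = 15.05 °C; ΔT = 17.3
Ra = ET₀ / [0.0023 × 0.408 × (Tmean+17.8) × √ΔT]
   = 2.44 / (0.0023 × 0.408 × 32.85 × 4.1593) = 19.030 MJ m⁻² d⁻¹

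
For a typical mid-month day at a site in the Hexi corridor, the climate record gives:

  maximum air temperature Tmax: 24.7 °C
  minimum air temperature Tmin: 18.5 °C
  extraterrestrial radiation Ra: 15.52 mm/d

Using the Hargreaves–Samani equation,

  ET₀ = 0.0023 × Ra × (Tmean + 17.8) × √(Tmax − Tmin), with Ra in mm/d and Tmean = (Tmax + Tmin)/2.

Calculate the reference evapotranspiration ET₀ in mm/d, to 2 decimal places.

3.50 mm/d

Tmean = (24.7 + 18.5)/2 = 21.60 °C
ET₀ = 0.0023 × 15.52 × (21.60 + 17.8) × √6.2 = 0.0023 × 15.52 × 39.40 × 2.4900 = 3.5020 mm/d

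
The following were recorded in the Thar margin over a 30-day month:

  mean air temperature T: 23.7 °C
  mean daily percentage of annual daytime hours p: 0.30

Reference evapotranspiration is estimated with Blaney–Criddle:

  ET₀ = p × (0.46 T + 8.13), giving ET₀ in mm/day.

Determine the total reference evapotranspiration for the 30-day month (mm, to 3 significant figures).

171 mm

ET₀ = 0.30 × (0.46 × 23.7 + 8.13) = 0.30 × 19.032 = 5.7096 mm/d
Monthly total = 5.7096 × 30 = 171.288 mm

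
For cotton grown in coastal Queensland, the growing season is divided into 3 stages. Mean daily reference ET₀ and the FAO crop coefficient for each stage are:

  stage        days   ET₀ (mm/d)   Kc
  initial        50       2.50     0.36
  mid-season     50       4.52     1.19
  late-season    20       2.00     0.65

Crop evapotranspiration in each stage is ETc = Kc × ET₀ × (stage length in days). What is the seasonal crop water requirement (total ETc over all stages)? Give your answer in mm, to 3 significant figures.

340 mm

initial: 0.36 × 2.50 × 50 = 45.00 mm
mid-season: 1.19 × 4.52 × 50 = 268.94 mm
late-season: 0.65 × 2.00 × 20 = 26.00 mm
Seasonal total = 339.94 mm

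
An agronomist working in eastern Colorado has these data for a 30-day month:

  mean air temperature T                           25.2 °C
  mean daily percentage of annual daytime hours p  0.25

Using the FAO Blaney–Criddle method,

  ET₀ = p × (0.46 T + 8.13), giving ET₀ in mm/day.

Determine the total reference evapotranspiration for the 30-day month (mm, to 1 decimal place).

ET₀ = 0.25 × (0.46 × 25.2 + 8.13) = 0.25 × 19.722 = 4.9305 mm/d
Monthly total = 4.9305 × 30 = 147.915 mm

147.9 mm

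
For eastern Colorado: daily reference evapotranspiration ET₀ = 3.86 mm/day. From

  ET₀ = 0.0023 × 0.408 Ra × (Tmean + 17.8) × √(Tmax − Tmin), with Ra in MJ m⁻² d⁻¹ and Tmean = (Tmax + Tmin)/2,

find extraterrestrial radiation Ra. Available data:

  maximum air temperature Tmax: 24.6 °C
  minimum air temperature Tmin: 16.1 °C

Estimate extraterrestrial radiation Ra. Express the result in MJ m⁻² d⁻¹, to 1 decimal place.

Tmean = (24.6+16.1)/2 = 20.35 °C; ΔT = 8.5
Ra = ET₀ / [0.0023 × 0.408 × (Tmean+17.8) × √ΔT]
   = 3.86 / (0.0023 × 0.408 × 38.15 × 2.9155) = 36.982 MJ m⁻² d⁻¹

37.0 MJ m⁻² d⁻¹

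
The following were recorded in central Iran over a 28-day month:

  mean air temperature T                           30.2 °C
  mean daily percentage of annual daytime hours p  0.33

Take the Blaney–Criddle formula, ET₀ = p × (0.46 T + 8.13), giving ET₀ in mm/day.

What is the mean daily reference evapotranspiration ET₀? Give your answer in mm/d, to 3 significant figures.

7.27 mm/d

ET₀ = 0.33 × (0.46 × 30.2 + 8.13) = 0.33 × 22.022 = 7.2673 mm/d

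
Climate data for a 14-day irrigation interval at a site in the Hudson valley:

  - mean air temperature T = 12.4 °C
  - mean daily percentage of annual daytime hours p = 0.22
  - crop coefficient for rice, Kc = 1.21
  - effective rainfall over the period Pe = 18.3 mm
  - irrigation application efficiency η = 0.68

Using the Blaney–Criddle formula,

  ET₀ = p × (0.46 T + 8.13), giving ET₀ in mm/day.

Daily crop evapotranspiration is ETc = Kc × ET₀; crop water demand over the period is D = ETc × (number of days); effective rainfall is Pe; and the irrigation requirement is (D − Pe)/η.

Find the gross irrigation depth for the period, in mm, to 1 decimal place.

ET₀ = 0.22 × (0.46 × 12.4 + 8.13) = 0.22 × 13.834 = 3.0435 mm/d
ETc = Kc × ET₀ = 1.21 × 3.0435 = 3.6826 mm/d
Crop demand D = ETc × 14 d = 3.6826 × 14 = 51.556 mm
D − Pe = 51.556 − 18.3 = 33.256 mm
Gross irrigation = 33.256 / 0.68 = 48.906 mm

48.9 mm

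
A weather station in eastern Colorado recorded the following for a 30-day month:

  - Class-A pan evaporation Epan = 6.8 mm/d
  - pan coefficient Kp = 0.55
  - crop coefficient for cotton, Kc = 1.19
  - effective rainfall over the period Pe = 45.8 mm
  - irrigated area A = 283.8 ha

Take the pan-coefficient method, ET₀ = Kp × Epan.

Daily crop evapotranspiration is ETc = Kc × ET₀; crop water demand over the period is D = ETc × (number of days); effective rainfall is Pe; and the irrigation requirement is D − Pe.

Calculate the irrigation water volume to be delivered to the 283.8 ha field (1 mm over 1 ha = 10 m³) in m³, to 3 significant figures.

249000 m³

ET₀ = 0.55 × 6.8 = 3.7400 mm/d
ETc = Kc × ET₀ = 1.19 × 3.7400 = 4.4506 mm/d
Crop demand D = ETc × 30 d = 4.4506 × 30 = 133.518 mm
D − Pe = 133.518 − 45.8 = 87.718 mm
Volume = 87.718 mm × 283.8 ha × 10 = 248943.7 m³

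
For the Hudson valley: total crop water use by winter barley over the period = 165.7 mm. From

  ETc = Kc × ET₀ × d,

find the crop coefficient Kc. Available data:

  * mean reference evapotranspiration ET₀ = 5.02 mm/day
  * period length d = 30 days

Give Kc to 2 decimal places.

ETc = Kc × ET₀ × d  ⇒  Kc = ETc / (ET₀ × d)
Kc = 165.7 / (5.02 × 30) = 165.7 / 150.60 = 1.1003

1.10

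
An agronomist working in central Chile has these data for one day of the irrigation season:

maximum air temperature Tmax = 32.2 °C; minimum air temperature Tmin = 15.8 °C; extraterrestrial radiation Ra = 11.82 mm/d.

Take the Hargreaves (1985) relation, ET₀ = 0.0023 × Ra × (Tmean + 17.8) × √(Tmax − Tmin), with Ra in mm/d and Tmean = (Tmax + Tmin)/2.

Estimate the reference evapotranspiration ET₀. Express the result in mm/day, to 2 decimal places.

4.60 mm/day

Tmean = (32.2 + 15.8)/2 = 24.00 °C
ET₀ = 0.0023 × 11.82 × (24.00 + 17.8) × √16.4 = 0.0023 × 11.82 × 41.80 × 4.0497 = 4.6020 mm/d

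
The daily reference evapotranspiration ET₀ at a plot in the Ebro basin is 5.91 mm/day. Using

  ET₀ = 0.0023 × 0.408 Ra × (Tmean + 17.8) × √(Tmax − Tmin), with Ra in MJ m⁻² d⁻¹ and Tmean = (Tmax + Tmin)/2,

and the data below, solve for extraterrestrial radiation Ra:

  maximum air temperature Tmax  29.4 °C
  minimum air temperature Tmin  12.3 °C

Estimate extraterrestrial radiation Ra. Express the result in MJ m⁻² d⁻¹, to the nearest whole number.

39 MJ m⁻² d⁻¹

Tmean = (29.4+12.3)/2 = 20.85 °C; ΔT = 17.1
Ra = ET₀ / [0.0023 × 0.408 × (Tmean+17.8) × √ΔT]
   = 5.91 / (0.0023 × 0.408 × 38.65 × 4.1352) = 39.405 MJ m⁻² d⁻¹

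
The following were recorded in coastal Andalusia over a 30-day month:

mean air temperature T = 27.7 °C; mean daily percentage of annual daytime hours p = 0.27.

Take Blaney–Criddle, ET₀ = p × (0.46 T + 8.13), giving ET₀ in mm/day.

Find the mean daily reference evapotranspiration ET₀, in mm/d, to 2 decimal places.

ET₀ = 0.27 × (0.46 × 27.7 + 8.13) = 0.27 × 20.872 = 5.6354 mm/d

5.64 mm/d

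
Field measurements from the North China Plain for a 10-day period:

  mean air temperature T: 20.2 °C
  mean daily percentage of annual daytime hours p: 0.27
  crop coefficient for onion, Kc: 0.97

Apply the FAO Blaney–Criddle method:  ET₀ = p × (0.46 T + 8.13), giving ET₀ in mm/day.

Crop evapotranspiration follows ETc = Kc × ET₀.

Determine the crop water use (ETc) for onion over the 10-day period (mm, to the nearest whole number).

ET₀ = 0.27 × (0.46 × 20.2 + 8.13) = 0.27 × 17.422 = 4.7039 mm/d
ETc = Kc × ET₀ = 0.97 × 4.7039 = 4.5628 mm/d
Over 10 days: 4.5628 × 10 = 45.628 mm

46 mm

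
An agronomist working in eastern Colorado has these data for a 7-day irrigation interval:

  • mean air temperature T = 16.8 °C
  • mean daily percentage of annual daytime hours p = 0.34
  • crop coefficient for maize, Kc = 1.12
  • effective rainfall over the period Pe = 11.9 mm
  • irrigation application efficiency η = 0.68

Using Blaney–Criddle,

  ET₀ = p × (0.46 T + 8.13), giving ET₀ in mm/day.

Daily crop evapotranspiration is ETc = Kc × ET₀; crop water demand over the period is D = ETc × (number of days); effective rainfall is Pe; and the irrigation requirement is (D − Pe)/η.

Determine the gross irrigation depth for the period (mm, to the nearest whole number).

45 mm

ET₀ = 0.34 × (0.46 × 16.8 + 8.13) = 0.34 × 15.858 = 5.3917 mm/d
ETc = Kc × ET₀ = 1.12 × 5.3917 = 6.0387 mm/d
Crop demand D = ETc × 7 d = 6.0387 × 7 = 42.271 mm
D − Pe = 42.271 − 11.9 = 30.371 mm
Gross irrigation = 30.371 / 0.68 = 44.663 mm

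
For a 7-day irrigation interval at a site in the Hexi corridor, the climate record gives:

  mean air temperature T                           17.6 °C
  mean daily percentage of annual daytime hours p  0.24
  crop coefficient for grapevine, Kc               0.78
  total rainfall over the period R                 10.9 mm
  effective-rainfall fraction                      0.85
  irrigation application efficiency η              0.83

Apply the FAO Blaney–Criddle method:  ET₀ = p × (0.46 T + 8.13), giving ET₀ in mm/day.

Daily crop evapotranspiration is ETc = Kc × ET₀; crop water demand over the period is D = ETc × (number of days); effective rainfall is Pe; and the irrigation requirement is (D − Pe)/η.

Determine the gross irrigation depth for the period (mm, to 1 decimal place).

ET₀ = 0.24 × (0.46 × 17.6 + 8.13) = 0.24 × 16.226 = 3.8942 mm/d
ETc = Kc × ET₀ = 0.78 × 3.8942 = 3.0375 mm/d
Crop demand D = ETc × 7 d = 3.0375 × 7 = 21.263 mm
Pe = 0.85 × 10.9 = 9.265 mm
D − Pe = 21.263 − 9.265 = 11.998 mm
Gross irrigation = 11.998 / 0.83 = 14.455 mm

14.5 mm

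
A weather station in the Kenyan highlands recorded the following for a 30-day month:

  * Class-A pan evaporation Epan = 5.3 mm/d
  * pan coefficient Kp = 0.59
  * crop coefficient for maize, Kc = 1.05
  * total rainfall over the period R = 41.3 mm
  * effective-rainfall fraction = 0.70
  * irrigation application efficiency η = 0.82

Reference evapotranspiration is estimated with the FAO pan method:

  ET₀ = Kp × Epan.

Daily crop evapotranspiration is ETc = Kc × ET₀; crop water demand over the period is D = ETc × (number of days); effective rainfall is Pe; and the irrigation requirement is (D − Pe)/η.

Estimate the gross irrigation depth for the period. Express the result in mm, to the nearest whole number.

85 mm

ET₀ = 0.59 × 5.3 = 3.1270 mm/d
ETc = Kc × ET₀ = 1.05 × 3.1270 = 3.2834 mm/d
Crop demand D = ETc × 30 d = 3.2834 × 30 = 98.502 mm
Pe = 0.70 × 41.3 = 28.910 mm
D − Pe = 98.502 − 28.910 = 69.592 mm
Gross irrigation = 69.592 / 0.82 = 84.868 mm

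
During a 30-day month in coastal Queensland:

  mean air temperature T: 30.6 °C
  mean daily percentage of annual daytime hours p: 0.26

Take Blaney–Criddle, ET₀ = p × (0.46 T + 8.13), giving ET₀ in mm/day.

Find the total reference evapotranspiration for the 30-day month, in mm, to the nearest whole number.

173 mm

ET₀ = 0.26 × (0.46 × 30.6 + 8.13) = 0.26 × 22.206 = 5.7736 mm/d
Monthly total = 5.7736 × 30 = 173.208 mm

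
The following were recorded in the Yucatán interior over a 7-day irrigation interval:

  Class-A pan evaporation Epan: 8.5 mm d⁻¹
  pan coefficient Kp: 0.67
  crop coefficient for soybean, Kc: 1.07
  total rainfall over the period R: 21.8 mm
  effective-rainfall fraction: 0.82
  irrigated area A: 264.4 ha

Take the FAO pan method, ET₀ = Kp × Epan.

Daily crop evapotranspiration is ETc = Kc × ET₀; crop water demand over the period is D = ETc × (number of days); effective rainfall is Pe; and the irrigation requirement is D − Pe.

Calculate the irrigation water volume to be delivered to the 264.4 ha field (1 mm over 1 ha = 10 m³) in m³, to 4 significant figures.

ET₀ = 0.67 × 8.5 = 5.6950 mm/d
ETc = Kc × ET₀ = 1.07 × 5.6950 = 6.0937 mm/d
Crop demand D = ETc × 7 d = 6.0937 × 7 = 42.656 mm
Pe = 0.82 × 21.8 = 17.876 mm
D − Pe = 42.656 − 17.876 = 24.780 mm
Volume = 24.780 mm × 264.4 ha × 10 = 65518.3 m³

65520 m³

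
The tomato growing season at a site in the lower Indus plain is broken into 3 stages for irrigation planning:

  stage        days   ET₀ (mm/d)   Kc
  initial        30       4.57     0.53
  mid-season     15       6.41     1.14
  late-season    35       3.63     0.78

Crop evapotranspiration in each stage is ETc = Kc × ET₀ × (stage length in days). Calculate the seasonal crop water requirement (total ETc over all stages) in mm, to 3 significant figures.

initial: 0.53 × 4.57 × 30 = 72.66 mm
mid-season: 1.14 × 6.41 × 15 = 109.61 mm
late-season: 0.78 × 3.63 × 35 = 99.10 mm
Seasonal total = 281.37 mm

281 mm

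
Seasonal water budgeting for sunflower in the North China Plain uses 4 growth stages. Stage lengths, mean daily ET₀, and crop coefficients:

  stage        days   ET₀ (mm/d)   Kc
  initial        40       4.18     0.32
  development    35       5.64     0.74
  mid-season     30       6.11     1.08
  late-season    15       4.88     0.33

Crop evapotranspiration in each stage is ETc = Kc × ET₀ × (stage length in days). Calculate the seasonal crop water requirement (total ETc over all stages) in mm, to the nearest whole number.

initial: 0.32 × 4.18 × 40 = 53.50 mm
development: 0.74 × 5.64 × 35 = 146.08 mm
mid-season: 1.08 × 6.11 × 30 = 197.96 mm
late-season: 0.33 × 4.88 × 15 = 24.16 mm
Seasonal total = 421.70 mm

422 mm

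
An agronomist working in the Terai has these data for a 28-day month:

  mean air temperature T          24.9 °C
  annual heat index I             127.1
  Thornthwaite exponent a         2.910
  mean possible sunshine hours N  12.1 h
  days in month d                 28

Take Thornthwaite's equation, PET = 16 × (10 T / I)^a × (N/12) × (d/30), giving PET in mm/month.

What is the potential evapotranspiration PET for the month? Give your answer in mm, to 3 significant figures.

10T/I = 10 × 24.9 / 127.1 = 1.9591
(10T/I)^a = 1.9591^2.910 = 7.0776
Uncorrected PET = 16 × 7.0776 = 113.242 mm
Correction = (N/12)(d/30) = (12.1/12)(28/30) = 0.9411
PET = 113.242 × 0.9411 = 106.572 mm/month

107 mm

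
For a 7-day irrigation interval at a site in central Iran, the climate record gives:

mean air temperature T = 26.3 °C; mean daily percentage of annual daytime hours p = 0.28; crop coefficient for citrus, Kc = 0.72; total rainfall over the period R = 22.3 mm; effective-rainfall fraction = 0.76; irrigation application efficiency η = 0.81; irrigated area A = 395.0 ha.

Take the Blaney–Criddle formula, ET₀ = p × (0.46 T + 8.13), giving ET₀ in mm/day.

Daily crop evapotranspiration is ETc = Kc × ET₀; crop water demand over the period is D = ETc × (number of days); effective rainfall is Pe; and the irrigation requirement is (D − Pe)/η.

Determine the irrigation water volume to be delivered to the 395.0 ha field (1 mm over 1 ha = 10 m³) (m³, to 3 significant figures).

56600 m³

ET₀ = 0.28 × (0.46 × 26.3 + 8.13) = 0.28 × 20.228 = 5.6638 mm/d
ETc = Kc × ET₀ = 0.72 × 5.6638 = 4.0779 mm/d
Crop demand D = ETc × 7 d = 4.0779 × 7 = 28.545 mm
Pe = 0.76 × 22.3 = 16.948 mm
D − Pe = 28.545 − 16.948 = 11.597 mm
Gross irrigation = 11.597 / 0.81 = 14.317 mm
Volume = 14.317 mm × 395.0 ha × 10 = 56552.2 m³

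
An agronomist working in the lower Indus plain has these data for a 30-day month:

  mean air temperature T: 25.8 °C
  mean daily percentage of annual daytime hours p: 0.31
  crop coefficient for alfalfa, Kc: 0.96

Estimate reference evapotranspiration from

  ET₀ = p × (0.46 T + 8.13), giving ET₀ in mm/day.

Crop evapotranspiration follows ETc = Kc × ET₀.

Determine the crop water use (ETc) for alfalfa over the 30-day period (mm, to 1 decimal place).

178.5 mm

ET₀ = 0.31 × (0.46 × 25.8 + 8.13) = 0.31 × 19.998 = 6.1994 mm/d
ETc = Kc × ET₀ = 0.96 × 6.1994 = 5.9514 mm/d
Over 30 days: 5.9514 × 30 = 178.542 mm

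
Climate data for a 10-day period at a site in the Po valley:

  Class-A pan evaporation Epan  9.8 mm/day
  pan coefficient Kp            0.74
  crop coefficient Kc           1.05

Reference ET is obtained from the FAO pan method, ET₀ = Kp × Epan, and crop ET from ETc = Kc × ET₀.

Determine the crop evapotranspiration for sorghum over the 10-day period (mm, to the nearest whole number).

76 mm

ET₀ = 0.74 × 9.8 = 7.2520 mm/d
ETc = Kc × ET₀ = 1.05 × 7.2520 = 7.6146 mm/d
Over 10 days: 7.6146 × 10 = 76.146 mm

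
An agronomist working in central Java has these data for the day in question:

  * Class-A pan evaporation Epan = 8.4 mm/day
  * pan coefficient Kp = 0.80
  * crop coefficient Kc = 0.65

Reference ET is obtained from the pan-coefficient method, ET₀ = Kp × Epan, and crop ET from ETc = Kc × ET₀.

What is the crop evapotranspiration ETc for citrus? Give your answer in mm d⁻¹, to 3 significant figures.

4.37 mm d⁻¹

ET₀ = 0.80 × 8.4 = 6.7200 mm/d
ETc = Kc × ET₀ = 0.65 × 6.7200 = 4.3680 mm/d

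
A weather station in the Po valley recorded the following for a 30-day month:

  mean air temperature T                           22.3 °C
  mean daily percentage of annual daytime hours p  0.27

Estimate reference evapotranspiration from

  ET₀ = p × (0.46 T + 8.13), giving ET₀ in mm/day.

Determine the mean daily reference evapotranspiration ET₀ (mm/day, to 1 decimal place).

5.0 mm/day

ET₀ = 0.27 × (0.46 × 22.3 + 8.13) = 0.27 × 18.388 = 4.9648 mm/d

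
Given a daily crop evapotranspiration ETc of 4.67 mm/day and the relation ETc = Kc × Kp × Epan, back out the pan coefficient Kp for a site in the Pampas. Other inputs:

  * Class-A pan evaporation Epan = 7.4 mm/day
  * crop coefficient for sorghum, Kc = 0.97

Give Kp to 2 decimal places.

ETc = Kc × Kp × Epan  ⇒  Kp = ETc / (Kc × Epan)
Kp = 4.67 / (0.97 × 7.4) = 4.67 / 7.178 = 0.6506

0.65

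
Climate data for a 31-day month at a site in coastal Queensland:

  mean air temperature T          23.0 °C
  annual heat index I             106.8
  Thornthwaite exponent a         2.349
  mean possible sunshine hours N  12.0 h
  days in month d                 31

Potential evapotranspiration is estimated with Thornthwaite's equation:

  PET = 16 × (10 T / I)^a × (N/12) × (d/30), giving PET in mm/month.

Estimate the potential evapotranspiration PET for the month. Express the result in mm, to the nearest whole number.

100 mm

10T/I = 10 × 23.0 / 106.8 = 2.1536
(10T/I)^a = 2.1536^2.349 = 6.0618
Uncorrected PET = 16 × 6.0618 = 96.989 mm
Correction = (N/12)(d/30) = (12.0/12)(31/30) = 1.0333
PET = 96.989 × 1.0333 = 100.219 mm/month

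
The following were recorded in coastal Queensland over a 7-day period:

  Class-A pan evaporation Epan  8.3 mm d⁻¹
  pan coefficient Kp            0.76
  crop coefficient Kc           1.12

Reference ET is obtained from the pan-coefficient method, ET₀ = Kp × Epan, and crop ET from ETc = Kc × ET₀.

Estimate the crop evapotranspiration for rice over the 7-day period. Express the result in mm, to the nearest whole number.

49 mm

ET₀ = 0.76 × 8.3 = 6.3080 mm/d
ETc = Kc × ET₀ = 1.12 × 6.3080 = 7.0650 mm/d
Over 7 days: 7.0650 × 7 = 49.455 mm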